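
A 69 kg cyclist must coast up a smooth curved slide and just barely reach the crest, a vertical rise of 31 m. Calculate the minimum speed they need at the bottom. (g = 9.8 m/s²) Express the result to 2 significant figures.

At the top they are momentarily at rest, so all KE converts to PE: ½mv² = mgh
v = √(2gh) = √(2 × 9.8 × 31) = 24.65 m/s

v = 25 m/s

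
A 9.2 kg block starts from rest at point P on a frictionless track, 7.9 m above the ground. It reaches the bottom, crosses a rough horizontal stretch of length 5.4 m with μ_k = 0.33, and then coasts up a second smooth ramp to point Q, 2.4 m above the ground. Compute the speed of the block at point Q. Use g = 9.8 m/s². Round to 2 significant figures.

v = 8.5 m/s

Energy at P: mgh₁ = (9.2)(9.8)(7.9) = 712.26 J
Friction loss: W_f = μ_k mg d = 160.7 J
At Q: ½mv² + mgh₂ = mgh₁ − W_f
½mv² = 712.26 − 160.7 − 216.38 = 335.21 J
v = √(2 × 335.21/9.2) = 8.537 m/s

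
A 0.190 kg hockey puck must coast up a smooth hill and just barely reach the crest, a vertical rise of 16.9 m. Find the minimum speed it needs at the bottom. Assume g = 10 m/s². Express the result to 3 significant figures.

At the top it is momentarily at rest, so all KE converts to PE: ½mv² = mgh
v = √(2gh) = √(2 × 10 × 16.9) = 18.38 m/s

v = 18.4 m/s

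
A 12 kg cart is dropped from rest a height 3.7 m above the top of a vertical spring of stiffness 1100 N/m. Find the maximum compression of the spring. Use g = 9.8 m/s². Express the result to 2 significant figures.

x = 1.0 m

Measuring PE from the top of the relaxed spring, at max compression the cart has dropped H + x with zero KE, so:
mg(H + x) = ½kx²
½(1100)x² − (12)(9.8)x − (12)(9.8)(3.7) = 0
550.0x² − 117.6x − 435.1 = 0
x = [117.6 + √(13830 + 957264)]/(2 × 550.0) = 1.003 m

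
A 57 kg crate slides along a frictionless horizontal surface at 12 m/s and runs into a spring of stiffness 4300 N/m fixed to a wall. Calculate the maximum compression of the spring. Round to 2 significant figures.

Conservation of energy between contact and max compression: ½mv² = ½kx²
x = v√(m/k) = 12 × √(57/4300) = 1.382 m

x = 1.4 m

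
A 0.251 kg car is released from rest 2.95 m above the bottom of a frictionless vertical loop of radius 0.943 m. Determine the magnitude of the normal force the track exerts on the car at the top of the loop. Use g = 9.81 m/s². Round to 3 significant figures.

Energy from release to top (height 2r): mgh = ½mv_top² + mg(2r)
v_top² = 2g(h − 2r) = 2(9.81)(2.95 − 1.886) = 20.876 m²/s²
At the top, both N and weight point toward the centre: N + mg = mv_top²/r
N = m(v_top²/r − g) = 0.251(20.876/0.943 − 9.81) = 3.094 N

N = 3.09 N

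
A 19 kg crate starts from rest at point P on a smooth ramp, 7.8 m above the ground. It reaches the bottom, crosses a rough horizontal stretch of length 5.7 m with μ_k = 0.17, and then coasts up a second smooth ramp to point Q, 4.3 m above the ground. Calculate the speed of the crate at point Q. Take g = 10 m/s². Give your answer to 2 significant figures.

v = 7.1 m/s

Energy at P: mgh₁ = (19)(10)(7.8) = 1482.0 J
Friction loss: W_f = μ_k mg d = 184.1 J
At Q: ½mv² + mgh₂ = mgh₁ − W_f
½mv² = 1482.0 − 184.1 − 817.00 = 480.89 J
v = √(2 × 480.89/19) = 7.115 m/s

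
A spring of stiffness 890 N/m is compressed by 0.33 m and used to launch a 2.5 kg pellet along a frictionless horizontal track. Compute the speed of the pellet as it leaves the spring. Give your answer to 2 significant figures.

Conservation of energy: ½kx² = ½mv²
v = x√(k/m) = 0.33 × √(890/2.5) = 6.226 m/s

v = 6.2 m/s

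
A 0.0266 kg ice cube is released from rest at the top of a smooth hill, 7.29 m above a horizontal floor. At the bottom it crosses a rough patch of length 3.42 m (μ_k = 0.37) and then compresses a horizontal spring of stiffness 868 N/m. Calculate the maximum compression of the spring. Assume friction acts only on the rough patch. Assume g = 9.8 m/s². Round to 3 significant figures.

x = 0.0602 m

Initial energy: E₁ = mgh = (0.0266)(9.8)(7.29) = 1.9004 J
Friction removes W_f = μ_k mg d = (0.37)(0.0266)(9.8)(3.42) = 0.3299 J
Energy reaching the spring: E = 1.9004 − 0.3299 = 1.5705 J
At max compression ½kx² = E ⇒ x = √(2E/k) = √(2 × 1.5705/868) = 0.06016 m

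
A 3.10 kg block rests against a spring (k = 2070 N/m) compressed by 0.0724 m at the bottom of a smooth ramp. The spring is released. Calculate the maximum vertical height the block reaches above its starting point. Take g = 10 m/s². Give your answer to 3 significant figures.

h = 0.175 m

Energy conservation from release to the highest point: ½kx² = mgh
h = kx²/(2mg) = (2070)(0.0724)²/(2 × 3.10 × 10) = 0.1750 m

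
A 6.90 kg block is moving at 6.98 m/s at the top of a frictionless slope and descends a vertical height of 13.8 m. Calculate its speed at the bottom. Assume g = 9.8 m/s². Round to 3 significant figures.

By conservation of mechanical energy, ½mv₀² + mgh = ½mv²
v² = v₀² + 2gh = (6.98)² + 2(9.8)(13.8) = 319.20
v = √319.20 = 17.87 m/s

v = 17.9 m/s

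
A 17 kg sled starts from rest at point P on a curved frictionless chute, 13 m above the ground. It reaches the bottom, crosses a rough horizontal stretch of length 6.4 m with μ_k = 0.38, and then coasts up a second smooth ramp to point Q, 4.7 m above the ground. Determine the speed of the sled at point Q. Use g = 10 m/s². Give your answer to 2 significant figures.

Energy at P: mgh₁ = (17)(10)(13) = 2210.0 J
Friction loss: W_f = μ_k mg d = 413.4 J
At Q: ½mv² + mgh₂ = mgh₁ − W_f
½mv² = 2210.0 − 413.4 − 799.00 = 997.56 J
v = √(2 × 997.56/17) = 10.83 m/s

v = 11 m/s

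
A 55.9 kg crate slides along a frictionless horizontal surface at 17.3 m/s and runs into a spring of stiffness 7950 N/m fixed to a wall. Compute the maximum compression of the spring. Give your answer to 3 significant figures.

At max compression the crate is momentarily at rest: ½mv² = ½kx²
x = v√(m/k) = 17.3 × √(55.9/7950) = 1.451 m

x = 1.45 m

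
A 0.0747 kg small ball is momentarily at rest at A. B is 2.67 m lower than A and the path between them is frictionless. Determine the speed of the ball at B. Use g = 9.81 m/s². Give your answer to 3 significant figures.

v = 7.24 m/s

Energy conservation between the two points: mgh = ½mv²
v = √(2gh) = √(2 × 9.81 × 2.67) = √52.385 = 7.238 m/s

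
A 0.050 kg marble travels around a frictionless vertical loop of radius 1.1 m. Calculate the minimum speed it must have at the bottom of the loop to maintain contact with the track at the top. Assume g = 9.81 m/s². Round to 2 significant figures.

At the top: mg = mv_top²/r ⇒ v_top² = gr = 10.79 m²/s²
Energy from bottom to top (height 2r): ½mv_bot² = ½mv_top² + mg(2r)
v_bot² = gr + 4gr = 5gr = 53.96
v_bot = √(5gr) = 7.345 m/s

v = 7.3 m/s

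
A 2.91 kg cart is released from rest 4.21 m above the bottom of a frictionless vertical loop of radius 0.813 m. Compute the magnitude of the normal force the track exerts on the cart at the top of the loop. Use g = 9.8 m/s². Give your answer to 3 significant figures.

Energy from release to top (height 2r): mgh = ½mv_top² + mg(2r)
v_top² = 2g(h − 2r) = 2(9.8)(4.21 − 1.626) = 50.646 m²/s²
At the top, both N and weight point toward the centre: N + mg = mv_top²/r
N = m(v_top²/r − g) = 2.91(50.646/0.813 − 9.8) = 152.8 N

N = 153 N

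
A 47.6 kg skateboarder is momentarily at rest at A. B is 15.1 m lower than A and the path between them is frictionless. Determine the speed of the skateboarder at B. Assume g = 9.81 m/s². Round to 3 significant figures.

v = 17.2 m/s

Energy conservation between the two points: mgh = ½mv²
The mass cancels from both sides.
v = √(2gh) = √(2 × 9.81 × 15.1) = √296.26 = 17.21 m/s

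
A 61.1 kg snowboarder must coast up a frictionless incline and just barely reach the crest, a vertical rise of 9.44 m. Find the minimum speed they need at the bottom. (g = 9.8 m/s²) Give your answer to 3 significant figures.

v = 13.6 m/s

At the top they are momentarily at rest, so all KE converts to PE: ½mv² = mgh
v = √(2gh) = √(2 × 9.8 × 9.44) = 13.60 m/s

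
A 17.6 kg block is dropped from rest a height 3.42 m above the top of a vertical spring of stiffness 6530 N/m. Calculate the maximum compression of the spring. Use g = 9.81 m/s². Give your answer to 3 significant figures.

x = 0.453 m

Measuring PE from the top of the relaxed spring, at max compression the block has dropped H + x with zero KE, so:
mg(H + x) = ½kx²
½(6530)x² − (17.6)(9.81)x − (17.6)(9.81)(3.42) = 0
3265x² − 172.7x − 590.5 = 0
x = [172.7 + √(29810 + 7.7117e+06)]/(2 × 3265) = 0.4525 m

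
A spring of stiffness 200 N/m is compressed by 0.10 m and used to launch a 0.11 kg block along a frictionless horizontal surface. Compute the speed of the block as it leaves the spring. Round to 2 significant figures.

v = 4.3 m/s

Conservation of energy: ½kx² = ½mv²
v = x√(k/m) = 0.10 × √(200/0.11) = 4.264 m/s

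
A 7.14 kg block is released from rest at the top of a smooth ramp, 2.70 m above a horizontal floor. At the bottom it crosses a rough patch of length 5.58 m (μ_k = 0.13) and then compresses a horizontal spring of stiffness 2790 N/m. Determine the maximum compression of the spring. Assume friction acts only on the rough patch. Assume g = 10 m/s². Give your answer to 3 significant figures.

x = 0.318 m

Initial energy: E₁ = mgh = (7.14)(10)(2.70) = 192.78 J
Friction removes W_f = μ_k mg d = (0.13)(7.14)(10)(5.58) = 51.79 J
Energy reaching the spring: E = 192.78 − 51.79 = 140.99 J
At max compression ½kx² = E ⇒ x = √(2E/k) = √(2 × 140.99/2790) = 0.3179 m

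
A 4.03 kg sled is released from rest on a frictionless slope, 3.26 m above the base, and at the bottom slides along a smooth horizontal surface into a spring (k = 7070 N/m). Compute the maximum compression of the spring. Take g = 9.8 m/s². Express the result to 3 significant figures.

x = 0.191 m

Energy conservation (no friction) from release to max compression: mgh = ½kx²
x = √(2mgh/k) = √(2 × 4.03 × 9.8 × 3.26 / 7070) = 0.1908 m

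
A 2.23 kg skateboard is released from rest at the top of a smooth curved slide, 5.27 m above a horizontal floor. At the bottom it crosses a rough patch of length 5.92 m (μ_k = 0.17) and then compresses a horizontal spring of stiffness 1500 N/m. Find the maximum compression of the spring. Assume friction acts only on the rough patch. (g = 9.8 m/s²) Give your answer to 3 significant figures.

Initial energy: E₁ = mgh = (2.23)(9.8)(5.27) = 115.17 J
Friction removes W_f = μ_k mg d = (0.17)(2.23)(9.8)(5.92) = 21.99 J
Energy reaching the spring: E = 115.17 − 21.99 = 93.177 J
At max compression ½kx² = E ⇒ x = √(2E/k) = √(2 × 93.177/1500) = 0.3525 m

x = 0.352 m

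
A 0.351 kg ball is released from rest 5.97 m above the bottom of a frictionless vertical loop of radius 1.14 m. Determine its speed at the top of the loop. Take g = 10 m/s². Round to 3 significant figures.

Energy conservation: mgh = ½mv_top² + mg(2r)
v_top² = 2g(h − 2r) = 2(10)(5.97 − 2.280) = 73.80
v_top = 8.591 m/s

v = 8.59 m/s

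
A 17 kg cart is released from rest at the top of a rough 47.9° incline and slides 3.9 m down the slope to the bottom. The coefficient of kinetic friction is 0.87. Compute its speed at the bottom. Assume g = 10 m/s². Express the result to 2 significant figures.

v = 3.5 m/s

Taking the bottom as reference, mgh = ½mv² + μ_k N L with h = L sinθ, N = mg cosθ:
mgh = mgL sinθ = (17)(10)(3.9)sin47.9° = 491.93 J
W_f = μ_k mg cosθ · L = (0.87)(17)(10)cos47.9°·3.9 = 386.7 J
½mv² = 491.93 − 386.7 = 105.22 J
v = √(2 × 105.22/17) = 3.518 m/s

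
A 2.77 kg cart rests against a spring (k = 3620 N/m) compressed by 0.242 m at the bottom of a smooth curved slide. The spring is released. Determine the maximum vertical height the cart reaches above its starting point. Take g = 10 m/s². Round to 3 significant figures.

At maximum height the cart is at rest, so ½kx² = mgh
h = kx²/(2mg) = (3620)(0.242)²/(2 × 2.77 × 10) = 3.827 m

h = 3.83 m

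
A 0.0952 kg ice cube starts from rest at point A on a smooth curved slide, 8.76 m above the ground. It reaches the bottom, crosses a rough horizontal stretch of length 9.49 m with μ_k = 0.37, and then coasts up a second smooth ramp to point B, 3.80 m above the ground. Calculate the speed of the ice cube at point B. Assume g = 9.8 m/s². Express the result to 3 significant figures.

Energy at A: mgh₁ = (0.0952)(9.8)(8.76) = 8.1727 J
Friction loss: W_f = μ_k mg d = 3.276 J
At B: ½mv² + mgh₂ = mgh₁ − W_f
½mv² = 8.1727 − 3.276 − 3.5452 = 1.3516 J
v = √(2 × 1.3516/0.0952) = 5.329 m/s

v = 5.33 m/s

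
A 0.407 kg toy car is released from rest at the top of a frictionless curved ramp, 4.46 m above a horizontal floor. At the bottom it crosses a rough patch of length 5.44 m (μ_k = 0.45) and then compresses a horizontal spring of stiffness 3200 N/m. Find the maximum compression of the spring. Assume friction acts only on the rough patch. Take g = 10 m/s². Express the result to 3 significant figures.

x = 0.0715 m

Initial energy: E₁ = mgh = (0.407)(10)(4.46) = 18.152 J
Friction removes W_f = μ_k mg d = (0.45)(0.407)(10)(5.44) = 9.963 J
Energy reaching the spring: E = 18.152 − 9.963 = 8.1888 J
At max compression ½kx² = E ⇒ x = √(2E/k) = √(2 × 8.1888/3200) = 0.07154 m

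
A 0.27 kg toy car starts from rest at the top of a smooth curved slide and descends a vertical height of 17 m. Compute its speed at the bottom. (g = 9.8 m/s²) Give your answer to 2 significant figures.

Mechanical energy is conserved (no friction): mgh = ½mv²
v = √(2gh) = √(2 × 9.8 × 17) = √333.20 = 18.25 m/s

v = 18 m/s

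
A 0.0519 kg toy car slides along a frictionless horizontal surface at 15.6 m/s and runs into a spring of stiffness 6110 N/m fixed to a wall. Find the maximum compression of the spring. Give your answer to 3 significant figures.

At max compression the car is momentarily at rest: ½mv² = ½kx²
x = v√(m/k) = 15.6 × √(0.0519/6110) = 0.04547 m

x = 0.0455 m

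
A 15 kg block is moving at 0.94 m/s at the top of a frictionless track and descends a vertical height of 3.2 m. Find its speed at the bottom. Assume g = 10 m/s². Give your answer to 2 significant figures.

Mechanical energy is conserved (no friction): ½mv₀² + mgh = ½mv²
v² = v₀² + 2gh = (0.94)² + 2(10)(3.2) = 64.884
v = √64.884 = 8.055 m/s

v = 8.1 m/s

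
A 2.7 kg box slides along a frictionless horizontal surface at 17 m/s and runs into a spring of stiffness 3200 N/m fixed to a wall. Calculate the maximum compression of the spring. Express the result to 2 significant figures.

x = 0.49 m

At max compression the box is momentarily at rest: ½mv² = ½kx²
x = v√(m/k) = 17 × √(2.7/3200) = 0.4938 m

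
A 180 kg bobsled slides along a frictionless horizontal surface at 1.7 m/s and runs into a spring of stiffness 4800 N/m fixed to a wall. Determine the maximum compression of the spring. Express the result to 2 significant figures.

Conservation of energy between contact and max compression: ½mv² = ½kx²
x = v√(m/k) = 1.7 × √(180/4800) = 0.3292 m

x = 0.33 m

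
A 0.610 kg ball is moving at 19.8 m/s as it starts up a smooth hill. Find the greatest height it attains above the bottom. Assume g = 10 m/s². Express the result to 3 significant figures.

h = 19.6 m

Setting KE at the bottom equal to PE gained: ½mv² = mgh
h = v²/(2g) = 19.8²/(2 × 10) = 19.60 m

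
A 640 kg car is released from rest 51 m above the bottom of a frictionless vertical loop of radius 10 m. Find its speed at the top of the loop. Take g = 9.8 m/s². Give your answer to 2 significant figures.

v = 25 m/s

Energy conservation: mgh = ½mv_top² + mg(2r)
v_top² = 2g(h − 2r) = 2(9.8)(51 − 20.00) = 607.6
v_top = 24.65 m/s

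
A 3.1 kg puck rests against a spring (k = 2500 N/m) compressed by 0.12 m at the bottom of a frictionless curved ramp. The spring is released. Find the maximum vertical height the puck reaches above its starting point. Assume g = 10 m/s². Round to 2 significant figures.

All spring PE becomes gravitational PE at the highest point: ½kx² = mgh
h = kx²/(2mg) = (2500)(0.12)²/(2 × 3.1 × 10) = 0.5806 m

h = 0.58 m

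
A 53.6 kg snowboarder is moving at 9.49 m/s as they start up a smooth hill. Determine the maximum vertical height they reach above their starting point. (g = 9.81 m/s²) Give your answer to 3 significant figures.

Setting KE at the bottom equal to PE gained: ½mv² = mgh
h = v²/(2g) = 9.49²/(2 × 9.81) = 4.590 m

h = 4.59 m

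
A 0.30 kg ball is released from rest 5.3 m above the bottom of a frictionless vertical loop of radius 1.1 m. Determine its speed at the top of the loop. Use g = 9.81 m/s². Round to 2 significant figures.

v = 7.8 m/s

Energy conservation: mgh = ½mv_top² + mg(2r)
v_top² = 2g(h − 2r) = 2(9.81)(5.3 − 2.200) = 60.82
v_top = 7.799 m/s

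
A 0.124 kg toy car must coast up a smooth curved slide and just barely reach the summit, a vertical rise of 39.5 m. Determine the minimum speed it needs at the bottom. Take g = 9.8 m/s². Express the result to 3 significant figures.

At the top it is momentarily at rest, so all KE converts to PE: ½mv² = mgh
v = √(2gh) = √(2 × 9.8 × 39.5) = 27.82 m/s

v = 27.8 m/s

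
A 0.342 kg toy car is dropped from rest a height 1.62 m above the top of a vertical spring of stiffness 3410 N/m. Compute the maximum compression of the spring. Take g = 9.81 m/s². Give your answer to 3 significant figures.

x = 0.0575 m

Let x be the compression. The total drop is H + x, and the car is instantaneously at rest at max compression, so energy conservation gives:
mg(H + x) = ½kx²
½(3410)x² − (0.342)(9.81)x − (0.342)(9.81)(1.62) = 0
1705x² − 3.355x − 5.435 = 0
x = [3.355 + √(11.26 + 37068)]/(2 × 1705) = 0.05745 m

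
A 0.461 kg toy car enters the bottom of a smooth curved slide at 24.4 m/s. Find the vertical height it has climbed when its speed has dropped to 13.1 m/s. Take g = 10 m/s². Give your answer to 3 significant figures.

h = 21.2 m

Conservation of energy: ½mv₁² = ½mv₂² + mgh
h = (v₁² − v₂²)/(2g) = (24.4² − 13.1²)/(2 × 10) = 21.19 m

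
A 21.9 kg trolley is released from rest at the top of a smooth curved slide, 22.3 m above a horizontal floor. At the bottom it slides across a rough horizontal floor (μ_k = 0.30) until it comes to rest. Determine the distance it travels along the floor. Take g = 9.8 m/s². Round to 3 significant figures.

Energy at the top = energy at the end + work done against friction:
At rest all PE has been dissipated by friction: mgh = μ_k m g d
d = h/μ_k = 22.3/0.30 = 74.33 m

d = 74.3 m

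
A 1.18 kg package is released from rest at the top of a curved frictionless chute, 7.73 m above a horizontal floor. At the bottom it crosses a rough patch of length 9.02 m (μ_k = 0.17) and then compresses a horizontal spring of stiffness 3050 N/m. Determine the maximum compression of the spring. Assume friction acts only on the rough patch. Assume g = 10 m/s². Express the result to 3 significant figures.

x = 0.219 m

Initial energy: E₁ = mgh = (1.18)(10)(7.73) = 91.214 J
Friction removes W_f = μ_k mg d = (0.17)(1.18)(10)(9.02) = 18.09 J
Energy reaching the spring: E = 91.214 − 18.09 = 73.120 J
At max compression ½kx² = E ⇒ x = √(2E/k) = √(2 × 73.120/3050) = 0.2190 m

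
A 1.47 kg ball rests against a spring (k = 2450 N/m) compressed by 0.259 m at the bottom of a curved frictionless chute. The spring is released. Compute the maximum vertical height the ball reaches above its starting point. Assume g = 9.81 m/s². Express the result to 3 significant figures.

h = 5.70 m

Energy conservation from release to the highest point: ½kx² = mgh
h = kx²/(2mg) = (2450)(0.259)²/(2 × 1.47 × 9.81) = 5.698 m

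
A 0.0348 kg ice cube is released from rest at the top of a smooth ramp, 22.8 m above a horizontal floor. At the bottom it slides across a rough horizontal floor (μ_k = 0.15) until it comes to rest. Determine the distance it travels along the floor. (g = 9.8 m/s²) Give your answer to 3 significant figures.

d = 152 m

Applying the work–energy principle:
At rest all PE has been dissipated by friction: mgh = μ_k m g d
d = h/μ_k = 22.8/0.15 = 152.0 m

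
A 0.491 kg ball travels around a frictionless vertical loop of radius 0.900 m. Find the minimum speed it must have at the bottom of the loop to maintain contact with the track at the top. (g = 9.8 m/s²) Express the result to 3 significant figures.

v = 6.64 m/s

At the top: mg = mv_top²/r ⇒ v_top² = gr = 8.820 m²/s²
Energy from bottom to top (height 2r): ½mv_bot² = ½mv_top² + mg(2r)
v_bot² = gr + 4gr = 5gr = 44.10
v_bot = √(5gr) = 6.641 m/s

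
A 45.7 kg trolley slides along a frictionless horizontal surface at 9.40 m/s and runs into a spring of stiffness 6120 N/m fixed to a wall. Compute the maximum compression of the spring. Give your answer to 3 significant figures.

Conservation of energy between contact and max compression: ½mv² = ½kx²
x = v√(m/k) = 9.40 × √(45.7/6120) = 0.8123 m

x = 0.812 m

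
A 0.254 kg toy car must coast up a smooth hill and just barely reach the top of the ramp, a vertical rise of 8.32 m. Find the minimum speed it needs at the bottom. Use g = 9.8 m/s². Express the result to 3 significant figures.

At the top it is momentarily at rest, so all KE converts to PE: ½mv² = mgh
v = √(2gh) = √(2 × 9.8 × 8.32) = 12.77 m/s

v = 12.8 m/s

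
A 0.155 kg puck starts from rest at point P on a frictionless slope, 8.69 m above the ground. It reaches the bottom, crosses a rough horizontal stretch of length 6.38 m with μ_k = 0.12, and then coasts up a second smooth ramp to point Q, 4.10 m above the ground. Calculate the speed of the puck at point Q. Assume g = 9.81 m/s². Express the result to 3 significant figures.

Energy at P: mgh₁ = (0.155)(9.81)(8.69) = 13.214 J
Friction loss: W_f = μ_k mg d = 1.164 J
At Q: ½mv² + mgh₂ = mgh₁ − W_f
½mv² = 13.214 − 1.164 − 6.2343 = 5.8152 J
v = √(2 × 5.8152/0.155) = 8.662 m/s

v = 8.66 m/s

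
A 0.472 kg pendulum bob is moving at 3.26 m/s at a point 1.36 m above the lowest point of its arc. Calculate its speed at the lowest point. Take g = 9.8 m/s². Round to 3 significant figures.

Energy conservation between the two points: ½mv₀² + mgh = ½mv²
v² = v₀² + 2gh = (3.26)² + 2(9.8)(1.36) = 37.284
v = √37.284 = 6.106 m/s

v = 6.11 m/s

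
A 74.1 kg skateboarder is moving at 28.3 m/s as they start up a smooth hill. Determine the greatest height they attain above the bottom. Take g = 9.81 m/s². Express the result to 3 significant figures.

By energy conservation, ½mv² = mgh
h = v²/(2g) = 28.3²/(2 × 9.81) = 40.82 m

h = 40.8 m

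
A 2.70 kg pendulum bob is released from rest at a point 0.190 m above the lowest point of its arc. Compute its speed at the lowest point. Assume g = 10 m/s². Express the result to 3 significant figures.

Mechanical energy is conserved (no friction): mgh = ½mv²
v = √(2gh) = √(2 × 10 × 0.190) = √3.8000 = 1.949 m/s

v = 1.95 m/s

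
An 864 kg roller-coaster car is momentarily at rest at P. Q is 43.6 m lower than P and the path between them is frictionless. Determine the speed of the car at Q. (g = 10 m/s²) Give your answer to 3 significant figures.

Energy conservation between the two points: mgh = ½mv²
The mass cancels from both sides.
v = √(2gh) = √(2 × 10 × 43.6) = √872.00 = 29.53 m/s

v = 29.5 m/s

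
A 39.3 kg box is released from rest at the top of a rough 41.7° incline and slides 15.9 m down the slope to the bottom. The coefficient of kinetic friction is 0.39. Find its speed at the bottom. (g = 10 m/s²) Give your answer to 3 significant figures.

v = 10.9 m/s

Energy: mgh = ½mv² + W_f, with h = L sinθ and W_f = μ_k (mg cosθ) L
mgh = mgL sinθ = (39.3)(10)(15.9)sin41.7° = 4156.8 J
W_f = μ_k mg cosθ · L = (0.39)(39.3)(10)cos41.7°·15.9 = 1820 J
½mv² = 4156.8 − 1820 = 2337.3 J
v = √(2 × 2337.3/39.3) = 10.91 m/s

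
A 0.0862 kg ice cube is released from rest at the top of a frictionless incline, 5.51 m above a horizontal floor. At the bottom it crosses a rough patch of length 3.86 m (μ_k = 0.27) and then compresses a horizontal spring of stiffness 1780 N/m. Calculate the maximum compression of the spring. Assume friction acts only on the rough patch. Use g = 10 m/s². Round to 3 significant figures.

Initial energy: E₁ = mgh = (0.0862)(10)(5.51) = 4.7496 J
Friction removes W_f = μ_k mg d = (0.27)(0.0862)(10)(3.86) = 0.8984 J
Energy reaching the spring: E = 4.7496 − 0.8984 = 3.8512 J
At max compression ½kx² = E ⇒ x = √(2E/k) = √(2 × 3.8512/1780) = 0.06578 m

x = 0.0658 m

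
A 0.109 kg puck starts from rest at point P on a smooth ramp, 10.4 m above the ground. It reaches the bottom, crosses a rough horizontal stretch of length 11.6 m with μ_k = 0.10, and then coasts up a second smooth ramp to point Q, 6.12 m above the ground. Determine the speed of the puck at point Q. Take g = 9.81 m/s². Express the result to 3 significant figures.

Energy at P: mgh₁ = (0.109)(9.81)(10.4) = 11.121 J
Friction loss: W_f = μ_k mg d = 1.240 J
At Q: ½mv² + mgh₂ = mgh₁ − W_f
½mv² = 11.121 − 1.240 − 6.5441 = 3.3362 J
v = √(2 × 3.3362/0.109) = 7.824 m/s

v = 7.82 m/s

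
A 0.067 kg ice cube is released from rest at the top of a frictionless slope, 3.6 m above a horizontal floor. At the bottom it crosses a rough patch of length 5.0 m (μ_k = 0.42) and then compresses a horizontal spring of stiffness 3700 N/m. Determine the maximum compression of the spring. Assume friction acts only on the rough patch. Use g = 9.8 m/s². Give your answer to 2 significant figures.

Initial energy: E₁ = mgh = (0.067)(9.8)(3.6) = 2.3638 J
Friction removes W_f = μ_k mg d = (0.42)(0.067)(9.8)(5.0) = 1.379 J
Energy reaching the spring: E = 2.3638 − 1.379 = 0.98490 J
At max compression ½kx² = E ⇒ x = √(2E/k) = √(2 × 0.98490/3700) = 0.02307 m

x = 0.023 m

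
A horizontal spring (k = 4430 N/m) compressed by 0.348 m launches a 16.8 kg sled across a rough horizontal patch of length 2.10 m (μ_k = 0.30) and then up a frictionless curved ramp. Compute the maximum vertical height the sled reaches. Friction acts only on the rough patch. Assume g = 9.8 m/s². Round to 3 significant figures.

h = 0.999 m

Spring energy: E₀ = ½kx² = ½(4430)(0.348)² = 268.25 J
Friction: W_f = μ_k mg d = (0.30)(16.8)(9.8)(2.10) = 103.7 J
Energy at base of ramp: E = 268.25 − 103.7 = 164.52 J
At max height all remaining energy is PE: mgh = E ⇒ h = E/(mg) = 164.52/(16.8 × 9.8) = 0.9993 m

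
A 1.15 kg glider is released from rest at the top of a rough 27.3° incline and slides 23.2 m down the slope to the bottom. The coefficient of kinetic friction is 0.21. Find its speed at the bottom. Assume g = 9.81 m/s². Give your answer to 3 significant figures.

v = 11.1 m/s

Work–energy: mg(L sinθ) − μ_k(mg cosθ)L = ½mv²
mgh = mgL sinθ = (1.15)(9.81)(23.2)sin27.3° = 120.04 J
W_f = μ_k mg cosθ · L = (0.21)(1.15)(9.81)cos27.3°·23.2 = 48.84 J
½mv² = 120.04 − 48.84 = 71.201 J
v = √(2 × 71.201/1.15) = 11.13 m/s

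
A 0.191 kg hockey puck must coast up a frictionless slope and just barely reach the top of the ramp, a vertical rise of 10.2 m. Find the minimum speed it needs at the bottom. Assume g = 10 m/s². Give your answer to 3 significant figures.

v = 14.3 m/s

At the top it is momentarily at rest, so all KE converts to PE: ½mv² = mgh
v = √(2gh) = √(2 × 10 × 10.2) = 14.28 m/s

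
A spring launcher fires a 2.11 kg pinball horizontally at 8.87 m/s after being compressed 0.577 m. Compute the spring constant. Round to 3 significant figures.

k = 499 N/m

Energy stored in the spring equals the launch KE: ½kx² = ½mv²
k = mv²/x² = (2.11)(8.87)²/(0.577)² = 498.6 N/m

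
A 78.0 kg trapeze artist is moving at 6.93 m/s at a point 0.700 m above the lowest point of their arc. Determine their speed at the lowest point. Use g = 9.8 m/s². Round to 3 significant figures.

v = 7.86 m/s

Energy conservation between the two points: ½mv₀² + mgh = ½mv²
v² = v₀² + 2gh = (6.93)² + 2(9.8)(0.700) = 61.745
v = √61.745 = 7.858 m/s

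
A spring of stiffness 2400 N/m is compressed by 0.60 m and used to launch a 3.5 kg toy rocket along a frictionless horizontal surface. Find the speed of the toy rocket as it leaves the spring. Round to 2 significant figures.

The toy rocket leaves the spring when the spring is at natural length, so ½kx² = ½mv²
v = x√(k/m) = 0.60 × √(2400/3.5) = 15.71 m/s

v = 16 m/s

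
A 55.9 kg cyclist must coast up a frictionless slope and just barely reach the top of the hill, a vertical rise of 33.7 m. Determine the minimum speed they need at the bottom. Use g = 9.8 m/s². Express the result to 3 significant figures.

v = 25.7 m/s

At the top they are momentarily at rest, so all KE converts to PE: ½mv² = mgh
v = √(2gh) = √(2 × 9.8 × 33.7) = 25.70 m/s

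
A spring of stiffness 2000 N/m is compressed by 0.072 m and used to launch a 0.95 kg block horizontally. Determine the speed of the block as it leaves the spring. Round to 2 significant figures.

v = 3.3 m/s

Spring PE converts entirely to kinetic energy: ½kx² = ½mv²
v = x√(k/m) = 0.072 × √(2000/0.95) = 3.304 m/s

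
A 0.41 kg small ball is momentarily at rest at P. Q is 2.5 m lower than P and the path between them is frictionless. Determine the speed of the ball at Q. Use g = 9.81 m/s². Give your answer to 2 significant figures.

By conservation of mechanical energy, mgh = ½mv²
v = √(2gh) = √(2 × 9.81 × 2.5) = √49.050 = 7.004 m/s

v = 7.0 m/s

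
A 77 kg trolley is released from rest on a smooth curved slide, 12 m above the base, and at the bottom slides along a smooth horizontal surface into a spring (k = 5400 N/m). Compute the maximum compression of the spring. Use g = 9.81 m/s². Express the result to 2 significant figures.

At max compression the trolley is momentarily at rest: mgh = ½kx²
x = √(2mgh/k) = √(2 × 77 × 9.81 × 12 / 5400) = 1.832 m

x = 1.8 m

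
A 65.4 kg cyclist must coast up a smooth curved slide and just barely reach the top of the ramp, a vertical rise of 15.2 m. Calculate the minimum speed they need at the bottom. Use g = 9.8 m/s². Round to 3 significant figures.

v = 17.3 m/s

At the top they are momentarily at rest, so all KE converts to PE: ½mv² = mgh
v = √(2gh) = √(2 × 9.8 × 15.2) = 17.26 m/s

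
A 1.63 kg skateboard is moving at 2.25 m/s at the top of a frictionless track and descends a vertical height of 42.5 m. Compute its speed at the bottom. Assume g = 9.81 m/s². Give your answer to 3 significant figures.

Equating total energy at the two states: ½mv₀² + mgh = ½mv²
The mass cancels from both sides.
v² = v₀² + 2gh = (2.25)² + 2(9.81)(42.5) = 838.91
v = √838.91 = 28.96 m/s

v = 29.0 m/s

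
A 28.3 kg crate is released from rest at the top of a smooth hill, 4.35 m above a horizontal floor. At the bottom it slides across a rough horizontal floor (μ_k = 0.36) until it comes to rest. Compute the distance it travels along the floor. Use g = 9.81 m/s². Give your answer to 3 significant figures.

d = 12.1 m

Applying the work–energy principle:
At rest all PE has been dissipated by friction: mgh = μ_k m g d
d = h/μ_k = 4.35/0.36 = 12.08 m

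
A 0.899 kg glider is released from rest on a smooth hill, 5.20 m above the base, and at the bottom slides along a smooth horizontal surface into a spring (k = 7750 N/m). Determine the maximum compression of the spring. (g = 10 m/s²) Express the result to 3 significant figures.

x = 0.110 m

Gravitational PE at the top equals spring PE at max compression: mgh = ½kx²
x = √(2mgh/k) = √(2 × 0.899 × 10 × 5.20 / 7750) = 0.1098 m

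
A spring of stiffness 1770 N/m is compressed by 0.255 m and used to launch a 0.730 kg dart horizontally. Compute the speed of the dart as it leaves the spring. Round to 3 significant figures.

v = 12.6 m/s

Spring PE converts entirely to kinetic energy: ½kx² = ½mv²
v = x√(k/m) = 0.255 × √(1770/0.730) = 12.56 m/s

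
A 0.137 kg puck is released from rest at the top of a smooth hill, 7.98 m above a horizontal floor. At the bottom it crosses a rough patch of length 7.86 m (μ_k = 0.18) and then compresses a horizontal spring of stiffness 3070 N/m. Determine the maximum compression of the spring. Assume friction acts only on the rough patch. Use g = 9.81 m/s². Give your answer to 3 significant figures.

x = 0.0758 m

Initial energy: E₁ = mgh = (0.137)(9.81)(7.98) = 10.725 J
Friction removes W_f = μ_k mg d = (0.18)(0.137)(9.81)(7.86) = 1.901 J
Energy reaching the spring: E = 10.725 − 1.901 = 8.8234 J
At max compression ½kx² = E ⇒ x = √(2E/k) = √(2 × 8.8234/3070) = 0.07582 m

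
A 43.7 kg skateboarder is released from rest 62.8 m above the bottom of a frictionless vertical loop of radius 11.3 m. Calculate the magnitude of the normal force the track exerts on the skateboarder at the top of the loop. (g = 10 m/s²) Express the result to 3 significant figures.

N = 2670 N

Energy from release to top (height 2r): mgh = ½mv_top² + mg(2r)
v_top² = 2g(h − 2r) = 2(10)(62.8 − 22.60) = 804.00 m²/s²
At the top, both N and weight point toward the centre: N + mg = mv_top²/r
N = m(v_top²/r − g) = 43.7(804.00/11.3 − 10) = 2672 N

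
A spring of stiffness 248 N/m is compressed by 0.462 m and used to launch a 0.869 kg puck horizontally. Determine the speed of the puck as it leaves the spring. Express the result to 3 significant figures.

Spring PE converts entirely to kinetic energy: ½kx² = ½mv²
v = x√(k/m) = 0.462 × √(248/0.869) = 7.805 m/s

v = 7.80 m/s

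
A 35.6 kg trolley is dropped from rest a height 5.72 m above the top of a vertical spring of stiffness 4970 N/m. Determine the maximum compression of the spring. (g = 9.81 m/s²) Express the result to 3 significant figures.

Take the reference level at the top of the uncompressed spring. At max compression the trolley has fallen H + x and is momentarily at rest:
mg(H + x) = ½kx²
½(4970)x² − (35.6)(9.81)x − (35.6)(9.81)(5.72) = 0
2485x² − 349.2x − 1998 = 0
x = [349.2 + √(121966 + 1.9856e+07)]/(2 × 2485) = 0.9696 m

x = 0.970 m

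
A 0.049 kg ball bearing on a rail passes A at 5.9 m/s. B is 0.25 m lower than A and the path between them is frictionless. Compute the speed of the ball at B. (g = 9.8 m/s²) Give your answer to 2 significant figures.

v = 6.3 m/s

Energy conservation between the two points: ½mv₀² + mgh = ½mv²
The mass cancels from both sides.
v² = v₀² + 2gh = (5.9)² + 2(9.8)(0.25) = 39.710
v = √39.710 = 6.302 m/s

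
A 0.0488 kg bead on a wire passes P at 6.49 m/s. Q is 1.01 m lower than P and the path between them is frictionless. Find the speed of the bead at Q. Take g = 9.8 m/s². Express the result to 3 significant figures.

Equating total energy at the two states: ½mv₀² + mgh = ½mv²
v² = v₀² + 2gh = (6.49)² + 2(9.8)(1.01) = 61.916
v = √61.916 = 7.869 m/s

v = 7.87 m/s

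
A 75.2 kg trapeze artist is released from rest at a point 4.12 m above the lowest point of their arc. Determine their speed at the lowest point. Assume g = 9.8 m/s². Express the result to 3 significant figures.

v = 8.99 m/s

Equating total energy at the two states: mgh = ½mv²
v = √(2gh) = √(2 × 9.8 × 4.12) = √80.752 = 8.986 m/s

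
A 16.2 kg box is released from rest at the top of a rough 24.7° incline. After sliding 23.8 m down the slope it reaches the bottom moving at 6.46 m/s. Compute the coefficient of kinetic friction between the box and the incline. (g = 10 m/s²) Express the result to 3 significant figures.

μ_k = 0.363

Energy balance down the incline: mg L sinθ − ½mv² = μ_k (mg cosθ) L
mgL sinθ = 1611.1 J; ½mv² = 338.03 J
W_f = 1611.1 − 338.03 = 1273 J
μ_k = W_f/(mg cosθ · L) = 1273/(147.2 × 23.8) = 0.3634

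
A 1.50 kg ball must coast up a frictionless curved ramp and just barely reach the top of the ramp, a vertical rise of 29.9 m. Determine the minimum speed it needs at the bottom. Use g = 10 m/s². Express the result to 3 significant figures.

v = 24.5 m/s

At the top it is momentarily at rest, so all KE converts to PE: ½mv² = mgh
v = √(2gh) = √(2 × 10 × 29.9) = 24.45 m/s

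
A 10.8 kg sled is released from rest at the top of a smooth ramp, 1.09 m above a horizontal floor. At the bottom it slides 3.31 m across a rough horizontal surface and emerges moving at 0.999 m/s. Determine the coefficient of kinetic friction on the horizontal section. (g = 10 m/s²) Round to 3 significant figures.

μ_k = 0.314

Energy bookkeeping (friction removes W_f = μ_k N d):
mgh = ½mv² + μ_k m g d
mgh = 117.72 J; ½mv² = 5.3892 J
W_f = 117.72 − 5.3892 = 112.3 J
μ_k = W_f/(mg·d) = 112.3/(108.0 × 3.31) = 0.3142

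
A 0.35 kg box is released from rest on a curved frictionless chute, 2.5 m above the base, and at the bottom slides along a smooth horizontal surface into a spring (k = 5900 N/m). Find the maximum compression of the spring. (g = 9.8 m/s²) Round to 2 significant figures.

At max compression the box is momentarily at rest: mgh = ½kx²
x = √(2mgh/k) = √(2 × 0.35 × 9.8 × 2.5 / 5900) = 0.05391 m

x = 0.054 m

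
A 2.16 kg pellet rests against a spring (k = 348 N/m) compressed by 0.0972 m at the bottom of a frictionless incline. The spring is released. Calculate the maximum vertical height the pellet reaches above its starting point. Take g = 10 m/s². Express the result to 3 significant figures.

h = 0.0761 m

Energy conservation from release to the highest point: ½kx² = mgh
h = kx²/(2mg) = (348)(0.0972)²/(2 × 2.16 × 10) = 0.07611 m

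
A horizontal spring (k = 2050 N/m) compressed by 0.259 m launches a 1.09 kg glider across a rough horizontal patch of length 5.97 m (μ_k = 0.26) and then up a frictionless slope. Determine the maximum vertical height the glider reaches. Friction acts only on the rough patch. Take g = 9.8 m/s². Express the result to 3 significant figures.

h = 4.88 m

Spring energy: E₀ = ½kx² = ½(2050)(0.259)² = 68.758 J
Friction: W_f = μ_k mg d = (0.26)(1.09)(9.8)(5.97) = 16.58 J
Energy at base of ramp: E = 68.758 − 16.58 = 52.177 J
At max height all remaining energy is PE: mgh = E ⇒ h = E/(mg) = 52.177/(1.09 × 9.8) = 4.885 m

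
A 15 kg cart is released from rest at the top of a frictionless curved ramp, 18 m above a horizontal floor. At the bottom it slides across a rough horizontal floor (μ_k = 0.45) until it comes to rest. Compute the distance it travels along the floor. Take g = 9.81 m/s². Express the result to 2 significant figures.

Applying the work–energy principle:
At rest all PE has been dissipated by friction: mgh = μ_k m g d
d = h/μ_k = 18/0.45 = 40.00 m

d = 40 m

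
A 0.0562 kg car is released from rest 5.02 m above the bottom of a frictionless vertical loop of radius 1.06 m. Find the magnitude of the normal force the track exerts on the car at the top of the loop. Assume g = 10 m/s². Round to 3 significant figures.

N = 2.51 N

Energy from release to top (height 2r): mgh = ½mv_top² + mg(2r)
v_top² = 2g(h − 2r) = 2(10)(5.02 − 2.120) = 58.000 m²/s²
At the top, both N and weight point toward the centre: N + mg = mv_top²/r
N = m(v_top²/r − g) = 0.0562(58.000/1.06 − 10) = 2.513 N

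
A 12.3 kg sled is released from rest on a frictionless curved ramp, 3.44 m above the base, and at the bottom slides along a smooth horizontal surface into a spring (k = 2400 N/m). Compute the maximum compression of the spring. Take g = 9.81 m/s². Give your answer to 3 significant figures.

Energy conservation (no friction) from release to max compression: mgh = ½kx²
x = √(2mgh/k) = √(2 × 12.3 × 9.81 × 3.44 / 2400) = 0.5881 m

x = 0.588 m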